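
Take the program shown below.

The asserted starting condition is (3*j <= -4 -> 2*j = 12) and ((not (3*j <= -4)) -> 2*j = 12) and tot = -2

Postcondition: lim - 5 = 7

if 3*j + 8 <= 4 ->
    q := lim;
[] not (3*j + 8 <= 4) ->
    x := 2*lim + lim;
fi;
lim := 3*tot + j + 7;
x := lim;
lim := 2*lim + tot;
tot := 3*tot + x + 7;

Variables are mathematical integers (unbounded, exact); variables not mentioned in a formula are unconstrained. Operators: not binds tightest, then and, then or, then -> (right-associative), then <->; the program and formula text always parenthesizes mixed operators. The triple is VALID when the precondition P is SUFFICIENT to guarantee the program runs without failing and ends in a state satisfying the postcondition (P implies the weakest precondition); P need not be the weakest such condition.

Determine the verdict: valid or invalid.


Working backward. After the program, the postcondition lim - 5 = 7 must hold; in canonical form it is lim = 12.
Before tot := 3*tot + x + 7: lim = 12
Before lim := 2*lim + tot: 2*lim + tot = 12
Before x := lim: 2*lim + tot = 12
Before lim := 3*tot + j + 7: 2*j + 7*tot = -2
Then branch requires 2*j + 7*tot = -2; else branch requires 2*j + 7*tot = -2.
Before the if: (3*j <= -4 -> 2*j + 7*tot = -2) and ((not (3*j <= -4)) -> 2*j + 7*tot = -2)
The weakest precondition is (3*j <= -4 -> 2*j + 7*tot = -2) and ((not (3*j <= -4)) -> 2*j + 7*tot = -2).
Check whether (3*j <= -4 -> 2*j = 12) and ((not (3*j <= -4)) -> 2*j = 12) and tot = -2 implies it.
Every state satisfying the precondition satisfies the weakest precondition: the implication holds.
Answer: valid


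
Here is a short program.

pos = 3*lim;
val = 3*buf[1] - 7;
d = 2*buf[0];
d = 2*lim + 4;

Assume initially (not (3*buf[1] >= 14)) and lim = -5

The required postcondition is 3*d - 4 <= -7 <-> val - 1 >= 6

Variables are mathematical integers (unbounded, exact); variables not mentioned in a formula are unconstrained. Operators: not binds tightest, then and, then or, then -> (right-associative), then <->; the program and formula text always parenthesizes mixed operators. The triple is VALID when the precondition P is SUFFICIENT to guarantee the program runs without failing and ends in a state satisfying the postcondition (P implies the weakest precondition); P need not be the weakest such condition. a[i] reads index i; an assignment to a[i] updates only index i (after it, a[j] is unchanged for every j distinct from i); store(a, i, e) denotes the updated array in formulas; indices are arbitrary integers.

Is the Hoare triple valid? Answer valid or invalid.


Working backward. After the program, the postcondition 3*d - 4 <= -7 <-> val - 1 >= 6 must hold; in canonical form it is 3*d <= -3 <-> val >= 7.
Before d := 2*lim + 4: 6*lim <= -15 <-> val >= 7
Before d := 2*buf[0]: 6*lim <= -15 <-> val >= 7
Before val := 3*buf[1] - 7: 6*lim <= -15 <-> 3*buf[1] >= 14
Before pos := 3*lim: 6*lim <= -15 <-> 3*buf[1] >= 14
The weakest precondition is 6*lim <= -15 <-> 3*buf[1] >= 14.
Check whether (not (3*buf[1] >= 14)) and lim = -5 implies it.
Countermodel: at the initial state buf = {[1] = 4, elsewhere 4}, lim = -5, the precondition holds but the weakest precondition fails.
Answer: invalid


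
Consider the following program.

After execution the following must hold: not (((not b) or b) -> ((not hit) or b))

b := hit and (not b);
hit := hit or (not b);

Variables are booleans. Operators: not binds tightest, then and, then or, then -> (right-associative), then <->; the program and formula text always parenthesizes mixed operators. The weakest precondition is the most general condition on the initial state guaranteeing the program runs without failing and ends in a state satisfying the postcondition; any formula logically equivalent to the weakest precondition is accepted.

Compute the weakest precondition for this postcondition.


Working backward. After the program, the postcondition not (((not b) or b) -> ((not hit) or b)) must hold; in canonical form it is not ((not hit) or b).
Before hit := hit or (not b): not ((not (hit or (not b))) or b)
Before b := hit and (not b): not ((not (hit or (not (hit and (not b))))) or (hit and (not b)))
Answer: WP = not ((not (hit or (not (hit and (not b))))) or (hit and (not b)))


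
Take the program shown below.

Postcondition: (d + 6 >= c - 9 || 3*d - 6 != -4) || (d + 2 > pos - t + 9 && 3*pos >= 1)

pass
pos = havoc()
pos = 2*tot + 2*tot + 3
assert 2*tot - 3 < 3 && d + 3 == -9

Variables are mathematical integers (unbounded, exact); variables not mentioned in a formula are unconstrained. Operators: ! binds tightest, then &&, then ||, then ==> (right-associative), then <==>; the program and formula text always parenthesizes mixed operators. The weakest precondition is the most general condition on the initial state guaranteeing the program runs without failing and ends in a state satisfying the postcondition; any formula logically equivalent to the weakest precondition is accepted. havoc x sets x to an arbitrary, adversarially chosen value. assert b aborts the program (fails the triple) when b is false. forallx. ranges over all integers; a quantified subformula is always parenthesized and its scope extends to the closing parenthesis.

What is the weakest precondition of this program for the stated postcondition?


Working backward. After the program, the postcondition (d + 6 >= c - 9 || 3*d - 6 != -4) || (d + 2 > pos - t + 9 && 3*pos >= 1) must hold; in canonical form it is d >= c - 15 || 3*d != 2 || (d + t > pos + 7 && 3*pos >= 1).
Before assert 2*tot - 3 < 3 && d + 3 == -9: 2*tot < 6 && d == -12 && (d >= c - 15 || 3*d != 2 || (d + t > pos + 7 && 3*pos >= 1))
Before pos := 2*tot + 2*tot + 3: 2*tot < 6 && d == -12 && (d >= c - 15 || 3*d != 2 || (d + t > 4*tot + 10 && 12*tot >= -8))
Before havoc pos: 2*tot < 6 && d == -12 && (d >= c - 15 || 3*d != 2 || (d + t > 4*tot + 10 && 12*tot >= -8))
Before skip: 2*tot < 6 && d == -12 && (d >= c - 15 || 3*d != 2 || (d + t > 4*tot + 10 && 12*tot >= -8))
Answer: WP = 2*tot < 6 && d == -12 && (d >= c - 15 || 3*d != 2 || (d + t > 4*tot + 10 && 12*tot >= -8))


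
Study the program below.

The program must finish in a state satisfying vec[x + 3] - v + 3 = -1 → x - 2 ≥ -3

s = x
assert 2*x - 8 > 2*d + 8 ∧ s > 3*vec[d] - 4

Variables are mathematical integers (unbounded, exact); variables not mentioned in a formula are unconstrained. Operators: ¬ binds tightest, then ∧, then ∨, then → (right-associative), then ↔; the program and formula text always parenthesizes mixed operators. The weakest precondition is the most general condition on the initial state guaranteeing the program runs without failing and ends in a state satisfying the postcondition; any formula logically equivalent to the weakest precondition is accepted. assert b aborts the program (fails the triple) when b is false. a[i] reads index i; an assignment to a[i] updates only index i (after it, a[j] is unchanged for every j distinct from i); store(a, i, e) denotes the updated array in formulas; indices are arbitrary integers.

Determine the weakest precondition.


Working backward. After the program, the postcondition vec[x + 3] - v + 3 = -1 → x - 2 ≥ -3 must hold; in canonical form it is vec[x + 3] = v - 4 → x ≥ -1.
Before assert 2*x - 8 > 2*d + 8 ∧ s > 3*vec[d] - 4: 2*x > 2*d + 16 ∧ s > 3*vec[d] - 4 ∧ (vec[x + 3] = v - 4 → x ≥ -1)
Before s := x: 2*x > 2*d + 16 ∧ x > 3*vec[d] - 4 ∧ (vec[x + 3] = v - 4 → x ≥ -1)
Answer: WP = 2*x > 2*d + 16 ∧ x > 3*vec[d] - 4 ∧ (vec[x + 3] = v - 4 → x ≥ -1)


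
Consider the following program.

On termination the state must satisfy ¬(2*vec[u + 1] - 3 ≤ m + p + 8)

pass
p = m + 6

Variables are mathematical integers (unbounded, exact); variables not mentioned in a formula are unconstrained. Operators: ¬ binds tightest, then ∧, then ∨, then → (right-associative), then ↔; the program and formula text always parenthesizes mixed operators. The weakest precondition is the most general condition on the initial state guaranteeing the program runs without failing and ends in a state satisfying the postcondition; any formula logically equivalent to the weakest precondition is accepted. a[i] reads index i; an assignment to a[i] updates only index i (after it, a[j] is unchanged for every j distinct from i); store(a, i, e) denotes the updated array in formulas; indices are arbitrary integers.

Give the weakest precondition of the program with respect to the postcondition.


Working backward. After the program, the postcondition ¬(2*vec[u + 1] - 3 ≤ m + p + 8) must hold; in canonical form it is ¬(2*vec[u + 1] ≤ m + p + 11).
Before p := m + 6: ¬(2*vec[u + 1] ≤ 2*m + 17)
Before skip: ¬(2*vec[u + 1] ≤ 2*m + 17)
Answer: WP = ¬(2*vec[u + 1] ≤ 2*m + 17)


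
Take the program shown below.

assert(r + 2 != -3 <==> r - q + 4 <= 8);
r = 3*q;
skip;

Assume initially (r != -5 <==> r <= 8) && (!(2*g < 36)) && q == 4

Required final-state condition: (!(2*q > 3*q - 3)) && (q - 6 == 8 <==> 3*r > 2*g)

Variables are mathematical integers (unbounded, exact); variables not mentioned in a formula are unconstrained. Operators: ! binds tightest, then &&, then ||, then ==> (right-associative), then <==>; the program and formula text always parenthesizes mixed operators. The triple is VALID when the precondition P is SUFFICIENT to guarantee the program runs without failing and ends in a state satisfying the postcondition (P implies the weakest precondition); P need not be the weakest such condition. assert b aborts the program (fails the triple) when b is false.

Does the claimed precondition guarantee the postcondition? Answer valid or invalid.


Working backward. After the program, the postcondition (!(2*q > 3*q - 3)) && (q - 6 == 8 <==> 3*r > 2*g) must hold; in canonical form it is (!(q < 3)) && (q == 14 <==> 3*r > 2*g).
Before skip: (!(q < 3)) && (q == 14 <==> 3*r > 2*g)
Before r := 3*q: (!(q < 3)) && (q == 14 <==> 9*q > 2*g)
Before assert r + 2 != -3 <==> r - q + 4 <= 8: (r != -5 <==> r <= q + 4) && (!(q < 3)) && (q == 14 <==> 9*q > 2*g)
The weakest precondition is (r != -5 <==> r <= q + 4) && (!(q < 3)) && (q == 14 <==> 9*q > 2*g).
Check whether (r != -5 <==> r <= 8) && (!(2*g < 36)) && q == 4 implies it.
Every state satisfying the precondition satisfies the weakest precondition: the implication holds.
Answer: valid


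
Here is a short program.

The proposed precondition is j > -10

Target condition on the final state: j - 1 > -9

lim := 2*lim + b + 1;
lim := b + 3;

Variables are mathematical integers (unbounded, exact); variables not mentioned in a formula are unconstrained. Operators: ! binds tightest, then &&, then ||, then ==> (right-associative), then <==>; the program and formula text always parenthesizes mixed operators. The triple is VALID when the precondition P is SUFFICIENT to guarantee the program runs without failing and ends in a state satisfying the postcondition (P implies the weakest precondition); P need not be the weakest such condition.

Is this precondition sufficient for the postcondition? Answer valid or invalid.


Working backward. After the program, the postcondition j - 1 > -9 must hold; in canonical form it is j > -8.
Before lim := b + 3: j > -8
Before lim := 2*lim + b + 1: j > -8
The weakest precondition is j > -8.
Check whether j > -10 implies it.
Countermodel: at the initial state j = -9, the precondition holds but the weakest precondition fails.
Answer: invalid


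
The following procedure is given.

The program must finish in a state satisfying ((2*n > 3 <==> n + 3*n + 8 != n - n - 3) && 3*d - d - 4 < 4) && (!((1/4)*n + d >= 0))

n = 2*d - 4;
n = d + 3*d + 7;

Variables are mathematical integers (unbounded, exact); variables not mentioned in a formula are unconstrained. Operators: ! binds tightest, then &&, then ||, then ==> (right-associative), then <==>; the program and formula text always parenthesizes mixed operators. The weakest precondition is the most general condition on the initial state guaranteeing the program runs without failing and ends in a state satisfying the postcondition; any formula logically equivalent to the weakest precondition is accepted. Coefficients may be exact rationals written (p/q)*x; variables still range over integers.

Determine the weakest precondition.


Working backward. After the program, the postcondition ((2*n > 3 <==> n + 3*n + 8 != n - n - 3) && 3*d - d - 4 < 4) && (!((1/4)*n + d >= 0)) must hold; in canonical form it is (2*n > 3 <==> 4*n != -11) && 2*d < 8 && (!(d + (1/4)*n >= 0)).
Before n := d + 3*d + 7: (8*d > -11 <==> 16*d != -39) && 2*d < 8 && (!(2*d >= -7/4))
Before n := 2*d - 4: (8*d > -11 <==> 16*d != -39) && 2*d < 8 && (!(2*d >= -7/4))
Answer: WP = (8*d > -11 <==> 16*d != -39) && 2*d < 8 && (!(2*d >= -7/4))


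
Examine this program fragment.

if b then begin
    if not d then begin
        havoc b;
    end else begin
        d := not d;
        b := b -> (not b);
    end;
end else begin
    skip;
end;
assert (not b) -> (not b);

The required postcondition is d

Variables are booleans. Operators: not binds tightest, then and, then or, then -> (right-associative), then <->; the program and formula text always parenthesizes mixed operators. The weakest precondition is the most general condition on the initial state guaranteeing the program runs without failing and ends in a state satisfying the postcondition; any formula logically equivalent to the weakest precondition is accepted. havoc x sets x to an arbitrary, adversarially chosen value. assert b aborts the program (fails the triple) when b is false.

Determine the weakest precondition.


Working backward. After the program, d must hold.
Before assert (not b) -> (not b): d
Then branch requires ((not d) -> d) and (d -> (not d)); else branch requires d.
Before the if: (b -> (((not d) -> d) and (d -> (not d)))) and ((not b) -> d)
Answer: WP = (b -> (((not d) -> d) and (d -> (not d)))) and ((not b) -> d)


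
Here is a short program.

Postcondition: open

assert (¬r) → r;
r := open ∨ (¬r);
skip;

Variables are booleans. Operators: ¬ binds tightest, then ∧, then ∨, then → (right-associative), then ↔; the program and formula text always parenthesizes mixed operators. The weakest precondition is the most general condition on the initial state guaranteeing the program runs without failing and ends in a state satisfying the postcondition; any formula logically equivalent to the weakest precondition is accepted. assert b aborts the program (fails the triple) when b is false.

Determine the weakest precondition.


Working backward. After the program, open must hold.
Before skip: open
Before r := open ∨ (¬r): open
Before assert (¬r) → r: ((¬r) → r) ∧ open
Answer: WP = ((¬r) → r) ∧ open


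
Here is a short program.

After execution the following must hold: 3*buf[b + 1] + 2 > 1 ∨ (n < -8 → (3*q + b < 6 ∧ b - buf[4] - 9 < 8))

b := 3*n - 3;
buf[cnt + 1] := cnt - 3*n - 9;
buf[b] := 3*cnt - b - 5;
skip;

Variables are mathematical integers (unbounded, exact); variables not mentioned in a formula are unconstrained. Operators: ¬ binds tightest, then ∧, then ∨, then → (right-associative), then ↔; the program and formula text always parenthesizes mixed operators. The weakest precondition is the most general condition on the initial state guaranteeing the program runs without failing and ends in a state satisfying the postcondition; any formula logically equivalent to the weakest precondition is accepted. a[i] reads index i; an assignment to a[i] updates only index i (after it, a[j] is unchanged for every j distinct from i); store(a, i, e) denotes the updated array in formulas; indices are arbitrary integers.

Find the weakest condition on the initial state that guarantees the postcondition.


Working backward. After the program, the postcondition 3*buf[b + 1] + 2 > 1 ∨ (n < -8 → (3*q + b < 6 ∧ b - buf[4] - 9 < 8)) must hold; in canonical form it is 3*buf[b + 1] > -1 ∨ (n < -8 → (b + 3*q < 6 ∧ b < buf[4] + 17)).
Before skip: 3*buf[b + 1] > -1 ∨ (n < -8 → (b + 3*q < 6 ∧ b < buf[4] + 17))
Before buf[b] := 3*cnt - b - 5: 3*store(buf, b, -b + 3*cnt - 5)[b + 1] > -1 ∨ (n < -8 → (b + 3*q < 6 ∧ b < store(buf, b, -b + 3*cnt - 5)[4] + 17))
Before buf[cnt + 1] := cnt - 3*n - 9: 3*store(store(buf, cnt + 1, cnt - 3*n - 9), b, -b + 3*cnt - 5)[b + 1] > -1 ∨ (n < -8 → (b + 3*q < 6 ∧ b < store(store(buf, cnt + 1, cnt - 3*n - 9), b, -b + 3*cnt - 5)[4] + 17))
Before b := 3*n - 3: 3*store(store(buf, cnt + 1, cnt - 3*n - 9), 3*n - 3, 3*cnt - 3*n - 2)[3*n - 2] > -1 ∨ (n < -8 → (3*n + 3*q < 9 ∧ 3*n < store(store(buf, cnt + 1, cnt - 3*n - 9), 3*n - 3, 3*cnt - 3*n - 2)[4] + 20))
Answer: WP = 3*store(store(buf, cnt + 1, cnt - 3*n - 9), 3*n - 3, 3*cnt - 3*n - 2)[3*n - 2] > -1 ∨ (n < -8 → (3*n + 3*q < 9 ∧ 3*n < store(store(buf, cnt + 1, cnt - 3*n - 9), 3*n - 3, 3*cnt - 3*n - 2)[4] + 20))


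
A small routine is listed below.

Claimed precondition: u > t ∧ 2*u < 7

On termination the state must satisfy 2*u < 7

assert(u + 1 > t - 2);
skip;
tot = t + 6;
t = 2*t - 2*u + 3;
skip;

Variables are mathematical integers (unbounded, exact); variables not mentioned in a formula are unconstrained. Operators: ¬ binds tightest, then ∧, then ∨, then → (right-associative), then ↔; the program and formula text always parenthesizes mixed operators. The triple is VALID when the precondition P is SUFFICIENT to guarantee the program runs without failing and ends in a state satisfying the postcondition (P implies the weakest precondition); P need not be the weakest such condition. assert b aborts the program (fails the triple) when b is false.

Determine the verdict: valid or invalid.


Working backward. After the program, 2*u < 7 must hold.
Before skip: 2*u < 7
Before t := 2*t - 2*u + 3: 2*u < 7
Before tot := t + 6: 2*u < 7
Before skip: 2*u < 7
Before assert u + 1 > t - 2: u > t - 3 ∧ 2*u < 7
The weakest precondition is u > t - 3 ∧ 2*u < 7.
Check whether u > t ∧ 2*u < 7 implies it.
Every state satisfying the precondition satisfies the weakest precondition: the implication holds.
Answer: valid


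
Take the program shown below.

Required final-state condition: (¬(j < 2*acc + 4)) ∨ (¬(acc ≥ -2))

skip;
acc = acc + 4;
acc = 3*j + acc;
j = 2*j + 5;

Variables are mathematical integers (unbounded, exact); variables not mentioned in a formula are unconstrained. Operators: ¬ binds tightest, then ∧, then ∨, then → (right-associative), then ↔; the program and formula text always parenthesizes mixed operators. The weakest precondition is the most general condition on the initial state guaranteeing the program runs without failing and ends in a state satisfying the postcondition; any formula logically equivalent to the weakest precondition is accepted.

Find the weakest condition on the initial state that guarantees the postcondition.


Working backward. After the program, (¬(j < 2*acc + 4)) ∨ (¬(acc ≥ -2)) must hold.
Before j := 2*j + 5: (¬(2*j < 2*acc - 1)) ∨ (¬(acc ≥ -2))
Before acc := 3*j + acc: (¬(2*acc + 4*j > 1)) ∨ (¬(acc + 3*j ≥ -2))
Before acc := acc + 4: (¬(2*acc + 4*j > -7)) ∨ (¬(acc + 3*j ≥ -6))
Before skip: (¬(2*acc + 4*j > -7)) ∨ (¬(acc + 3*j ≥ -6))
Answer: WP = (¬(2*acc + 4*j > -7)) ∨ (¬(acc + 3*j ≥ -6))


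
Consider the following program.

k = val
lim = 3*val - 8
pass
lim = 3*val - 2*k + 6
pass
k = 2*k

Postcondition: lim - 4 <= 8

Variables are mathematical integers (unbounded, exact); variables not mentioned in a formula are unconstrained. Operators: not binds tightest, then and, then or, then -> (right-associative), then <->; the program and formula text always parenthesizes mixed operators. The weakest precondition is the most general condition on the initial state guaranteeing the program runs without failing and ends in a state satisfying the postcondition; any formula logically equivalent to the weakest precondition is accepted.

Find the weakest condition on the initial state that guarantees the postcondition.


Working backward. After the program, the postcondition lim - 4 <= 8 must hold; in canonical form it is lim <= 12.
Before k := 2*k: lim <= 12
Before skip: lim <= 12
Before lim := 3*val - 2*k + 6: 3*val <= 2*k + 6
Before skip: 3*val <= 2*k + 6
Before lim := 3*val - 8: 3*val <= 2*k + 6
Before k := val: val <= 6
Answer: WP = val <= 6


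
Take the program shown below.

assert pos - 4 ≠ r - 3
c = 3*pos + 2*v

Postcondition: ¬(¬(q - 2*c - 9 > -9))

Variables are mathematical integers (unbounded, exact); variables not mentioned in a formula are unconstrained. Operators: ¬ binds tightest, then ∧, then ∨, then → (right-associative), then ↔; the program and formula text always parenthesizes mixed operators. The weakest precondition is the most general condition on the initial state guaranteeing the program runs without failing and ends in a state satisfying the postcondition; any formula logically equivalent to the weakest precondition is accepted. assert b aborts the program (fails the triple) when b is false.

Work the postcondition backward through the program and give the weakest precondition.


Working backward. After the program, the postcondition ¬(¬(q - 2*c - 9 > -9)) must hold; in canonical form it is q > 2*c.
Before c := 3*pos + 2*v: q > 6*pos + 4*v
Before assert pos - 4 ≠ r - 3: pos ≠ r + 1 ∧ q > 6*pos + 4*v
Answer: WP = pos ≠ r + 1 ∧ q > 6*pos + 4*v


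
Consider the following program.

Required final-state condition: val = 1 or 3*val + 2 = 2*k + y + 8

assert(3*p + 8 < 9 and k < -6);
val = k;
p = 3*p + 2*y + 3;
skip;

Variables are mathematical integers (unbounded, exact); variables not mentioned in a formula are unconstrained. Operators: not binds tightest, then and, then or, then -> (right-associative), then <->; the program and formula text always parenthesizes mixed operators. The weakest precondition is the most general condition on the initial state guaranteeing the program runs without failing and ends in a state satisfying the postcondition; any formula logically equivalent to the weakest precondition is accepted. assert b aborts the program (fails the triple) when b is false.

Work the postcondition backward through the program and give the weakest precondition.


Working backward. After the program, the postcondition val = 1 or 3*val + 2 = 2*k + y + 8 must hold; in canonical form it is val = 1 or 3*val = 2*k + y + 6.
Before skip: val = 1 or 3*val = 2*k + y + 6
Before p := 3*p + 2*y + 3: val = 1 or 3*val = 2*k + y + 6
Before val := k: k = 1 or k = y + 6
Before assert 3*p + 8 < 9 and k < -6: 3*p < 1 and k < -6 and (k = 1 or k = y + 6)
Answer: WP = 3*p < 1 and k < -6 and (k = 1 or k = y + 6)


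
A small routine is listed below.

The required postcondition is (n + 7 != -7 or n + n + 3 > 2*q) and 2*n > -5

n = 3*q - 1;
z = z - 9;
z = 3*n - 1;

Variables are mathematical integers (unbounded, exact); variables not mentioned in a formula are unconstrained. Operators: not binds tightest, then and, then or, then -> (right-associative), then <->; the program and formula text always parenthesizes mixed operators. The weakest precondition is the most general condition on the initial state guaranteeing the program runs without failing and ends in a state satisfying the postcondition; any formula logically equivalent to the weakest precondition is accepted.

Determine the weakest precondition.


Working backward. After the program, the postcondition (n + 7 != -7 or n + n + 3 > 2*q) and 2*n > -5 must hold; in canonical form it is (n != -14 or 2*n > 2*q - 3) and 2*n > -5.
Before z := 3*n - 1: (n != -14 or 2*n > 2*q - 3) and 2*n > -5
Before z := z - 9: (n != -14 or 2*n > 2*q - 3) and 2*n > -5
Before n := 3*q - 1: (3*q != -13 or 4*q > -1) and 6*q > -3
Answer: WP = (3*q != -13 or 4*q > -1) and 6*q > -3


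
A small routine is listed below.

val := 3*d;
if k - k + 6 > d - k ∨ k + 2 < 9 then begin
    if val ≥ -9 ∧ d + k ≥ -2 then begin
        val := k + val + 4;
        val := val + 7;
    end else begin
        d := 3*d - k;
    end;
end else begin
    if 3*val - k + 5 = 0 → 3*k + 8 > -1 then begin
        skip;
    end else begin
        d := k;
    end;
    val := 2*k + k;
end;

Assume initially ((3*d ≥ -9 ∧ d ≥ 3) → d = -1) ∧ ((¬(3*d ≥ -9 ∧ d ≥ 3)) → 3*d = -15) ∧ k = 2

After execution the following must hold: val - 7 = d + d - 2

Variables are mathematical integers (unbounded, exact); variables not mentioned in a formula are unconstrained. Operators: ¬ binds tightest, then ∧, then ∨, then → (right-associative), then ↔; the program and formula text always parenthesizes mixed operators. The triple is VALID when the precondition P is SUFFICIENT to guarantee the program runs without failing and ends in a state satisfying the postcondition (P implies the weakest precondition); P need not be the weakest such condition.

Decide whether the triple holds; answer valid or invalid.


Working backward. After the program, the postcondition val - 7 = d + d - 2 must hold; in canonical form it is val = 2*d + 5.
Then branch requires ((val ≥ -9 ∧ d + k ≥ -2) → k + val = 2*d - 6) ∧ ((¬(val ≥ -9 ∧ d + k ≥ -2)) → 2*k + val = 6*d + 5); else branch requires ((3*val = k - 5 → 3*k > -9) → 3*k = 2*d + 5) ∧ ((¬(3*val = k - 5 → 3*k > -9)) → k = 5).
Before the if: ((k > d - 6 ∨ k < 7) → (((val ≥ -9 ∧ d + k ≥ -2) → k + val = 2*d - 6) ∧ ((¬(val ≥ -9 ∧ d + k ≥ -2)) → 2*k + val = 6*d + 5))) ∧ ((¬(k > d - 6 ∨ k < 7)) → (((3*val = k - 5 → 3*k > -9) → 3*k = 2*d + 5) ∧ ((¬(3*val = k - 5 → 3*k > -9)) → k = 5)))
Before val := 3*d: ((k > d - 6 ∨ k < 7) → (((3*d ≥ -9 ∧ d + k ≥ -2) → d + k = -6) ∧ ((¬(3*d ≥ -9 ∧ d + k ≥ -2)) → 2*k = 3*d + 5))) ∧ ((¬(k > d - 6 ∨ k < 7)) → (((9*d = k - 5 → 3*k > -9) → 3*k = 2*d + 5) ∧ ((¬(9*d = k - 5 → 3*k > -9)) → k = 5)))
The weakest precondition is ((k > d - 6 ∨ k < 7) → (((3*d ≥ -9 ∧ d + k ≥ -2) → d + k = -6) ∧ ((¬(3*d ≥ -9 ∧ d + k ≥ -2)) → 2*k = 3*d + 5))) ∧ ((¬(k > d - 6 ∨ k < 7)) → (((9*d = k - 5 → 3*k > -9) → 3*k = 2*d + 5) ∧ ((¬(9*d = k - 5 → 3*k > -9)) → k = 5))).
Check whether ((3*d ≥ -9 ∧ d ≥ 3) → d = -1) ∧ ((¬(3*d ≥ -9 ∧ d ≥ 3)) → 3*d = -15) ∧ k = 2 implies it.
Countermodel: at the initial state d = -5, k = 2, the precondition holds but the weakest precondition fails.
Answer: invalid


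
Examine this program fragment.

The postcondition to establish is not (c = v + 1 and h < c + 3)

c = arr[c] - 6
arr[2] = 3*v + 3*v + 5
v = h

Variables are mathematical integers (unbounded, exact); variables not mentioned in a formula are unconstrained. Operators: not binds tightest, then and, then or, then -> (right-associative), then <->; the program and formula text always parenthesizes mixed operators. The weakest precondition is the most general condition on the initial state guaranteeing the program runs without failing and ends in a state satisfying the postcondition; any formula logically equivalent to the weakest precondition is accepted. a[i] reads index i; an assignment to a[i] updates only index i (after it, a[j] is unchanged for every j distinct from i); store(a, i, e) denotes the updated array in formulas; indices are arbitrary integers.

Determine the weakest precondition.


Working backward. After the program, not (c = v + 1 and h < c + 3) must hold.
Before v := h: not (c = h + 1 and h < c + 3)
Before arr[2] := 3*v + 3*v + 5: not (c = h + 1 and h < c + 3)
Before c := arr[c] - 6: not (arr[c] = h + 7 and h < arr[c] - 3)
Answer: WP = not (arr[c] = h + 7 and h < arr[c] - 3)


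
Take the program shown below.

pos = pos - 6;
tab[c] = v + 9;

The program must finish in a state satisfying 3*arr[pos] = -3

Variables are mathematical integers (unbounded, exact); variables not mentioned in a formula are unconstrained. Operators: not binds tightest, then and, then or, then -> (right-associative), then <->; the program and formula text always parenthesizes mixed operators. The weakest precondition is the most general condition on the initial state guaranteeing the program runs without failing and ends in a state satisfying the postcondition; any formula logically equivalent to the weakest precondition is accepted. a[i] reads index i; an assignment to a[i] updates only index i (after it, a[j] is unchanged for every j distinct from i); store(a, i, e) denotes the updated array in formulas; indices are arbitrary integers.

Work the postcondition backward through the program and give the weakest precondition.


Working backward. After the program, 3*arr[pos] = -3 must hold.
Before tab[c] := v + 9: 3*arr[pos] = -3
Before pos := pos - 6: 3*arr[pos - 6] = -3
Answer: WP = 3*arr[pos - 6] = -3


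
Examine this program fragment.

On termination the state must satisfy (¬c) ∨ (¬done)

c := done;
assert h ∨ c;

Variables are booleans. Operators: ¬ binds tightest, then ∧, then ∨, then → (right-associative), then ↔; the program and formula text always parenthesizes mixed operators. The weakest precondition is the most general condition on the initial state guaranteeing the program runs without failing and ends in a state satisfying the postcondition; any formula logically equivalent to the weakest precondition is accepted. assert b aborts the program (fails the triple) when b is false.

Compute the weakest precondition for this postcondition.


Working backward. After the program, (¬c) ∨ (¬done) must hold.
Before assert h ∨ c: (h ∨ c) ∧ ((¬c) ∨ (¬done))
Before c := done: (h ∨ done) ∧ (¬done)
Answer: WP = (h ∨ done) ∧ (¬done)


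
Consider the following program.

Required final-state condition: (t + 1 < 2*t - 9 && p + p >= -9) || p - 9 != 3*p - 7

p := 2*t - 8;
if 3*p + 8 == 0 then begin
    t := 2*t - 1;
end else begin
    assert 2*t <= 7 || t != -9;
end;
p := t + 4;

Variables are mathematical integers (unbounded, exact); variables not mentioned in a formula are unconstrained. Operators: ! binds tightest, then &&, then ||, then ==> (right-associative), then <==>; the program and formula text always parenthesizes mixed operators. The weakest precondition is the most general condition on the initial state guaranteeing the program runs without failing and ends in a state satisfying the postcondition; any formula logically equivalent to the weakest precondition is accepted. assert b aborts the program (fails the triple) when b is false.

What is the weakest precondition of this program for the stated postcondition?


Working backward. After the program, the postcondition (t + 1 < 2*t - 9 && p + p >= -9) || p - 9 != 3*p - 7 must hold; in canonical form it is (t > 10 && 2*p >= -9) || 2*p != -2.
Before p := t + 4: (t > 10 && 2*t >= -17) || 2*t != -10
Then branch requires (2*t > 11 && 4*t >= -15) || 4*t != -8; else branch requires (2*t <= 7 || t != -9) && ((t > 10 && 2*t >= -17) || 2*t != -10).
Before the if: (3*p == -8 ==> ((2*t > 11 && 4*t >= -15) || 4*t != -8)) && ((!(3*p == -8)) ==> ((2*t <= 7 || t != -9) && ((t > 10 && 2*t >= -17) || 2*t != -10)))
Before p := 2*t - 8: (6*t == 16 ==> ((2*t > 11 && 4*t >= -15) || 4*t != -8)) && ((!(6*t == 16)) ==> ((2*t <= 7 || t != -9) && ((t > 10 && 2*t >= -17) || 2*t != -10)))
Answer: WP = (6*t == 16 ==> ((2*t > 11 && 4*t >= -15) || 4*t != -8)) && ((!(6*t == 16)) ==> ((2*t <= 7 || t != -9) && ((t > 10 && 2*t >= -17) || 2*t != -10)))


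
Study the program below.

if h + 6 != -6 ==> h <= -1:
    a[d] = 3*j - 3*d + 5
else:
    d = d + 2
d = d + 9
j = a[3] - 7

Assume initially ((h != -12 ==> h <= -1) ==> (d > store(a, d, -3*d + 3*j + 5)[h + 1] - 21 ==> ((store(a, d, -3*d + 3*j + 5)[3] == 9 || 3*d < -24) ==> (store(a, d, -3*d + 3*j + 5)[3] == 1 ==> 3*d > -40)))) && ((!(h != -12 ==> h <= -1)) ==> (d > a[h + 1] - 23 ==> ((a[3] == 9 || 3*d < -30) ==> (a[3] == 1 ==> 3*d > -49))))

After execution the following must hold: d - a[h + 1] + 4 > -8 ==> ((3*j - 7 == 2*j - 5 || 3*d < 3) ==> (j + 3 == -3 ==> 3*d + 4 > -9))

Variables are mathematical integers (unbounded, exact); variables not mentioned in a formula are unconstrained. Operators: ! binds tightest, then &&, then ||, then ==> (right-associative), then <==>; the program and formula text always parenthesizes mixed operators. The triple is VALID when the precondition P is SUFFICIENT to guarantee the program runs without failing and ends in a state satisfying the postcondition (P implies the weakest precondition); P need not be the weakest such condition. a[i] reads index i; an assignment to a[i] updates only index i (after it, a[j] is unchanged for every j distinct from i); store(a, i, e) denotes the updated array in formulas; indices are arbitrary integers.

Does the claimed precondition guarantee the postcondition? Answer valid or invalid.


Working backward. After the program, the postcondition d - a[h + 1] + 4 > -8 ==> ((3*j - 7 == 2*j - 5 || 3*d < 3) ==> (j + 3 == -3 ==> 3*d + 4 > -9)) must hold; in canonical form it is d > a[h + 1] - 12 ==> ((j == 2 || 3*d < 3) ==> (j == -6 ==> 3*d > -13)).
Before j := a[3] - 7: d > a[h + 1] - 12 ==> ((a[3] == 9 || 3*d < 3) ==> (a[3] == 1 ==> 3*d > -13))
Before d := d + 9: d > a[h + 1] - 21 ==> ((a[3] == 9 || 3*d < -24) ==> (a[3] == 1 ==> 3*d > -40))
Then branch requires d > store(a, d, -3*d + 3*j + 5)[h + 1] - 21 ==> ((store(a, d, -3*d + 3*j + 5)[3] == 9 || 3*d < -24) ==> (store(a, d, -3*d + 3*j + 5)[3] == 1 ==> 3*d > -40)); else branch requires d > a[h + 1] - 23 ==> ((a[3] == 9 || 3*d < -30) ==> (a[3] == 1 ==> 3*d > -46)).
Before the if: ((h != -12 ==> h <= -1) ==> (d > store(a, d, -3*d + 3*j + 5)[h + 1] - 21 ==> ((store(a, d, -3*d + 3*j + 5)[3] == 9 || 3*d < -24) ==> (store(a, d, -3*d + 3*j + 5)[3] == 1 ==> 3*d > -40)))) && ((!(h != -12 ==> h <= -1)) ==> (d > a[h + 1] - 23 ==> ((a[3] == 9 || 3*d < -30) ==> (a[3] == 1 ==> 3*d > -46))))
The weakest precondition is ((h != -12 ==> h <= -1) ==> (d > store(a, d, -3*d + 3*j + 5)[h + 1] - 21 ==> ((store(a, d, -3*d + 3*j + 5)[3] == 9 || 3*d < -24) ==> (store(a, d, -3*d + 3*j + 5)[3] == 1 ==> 3*d > -40)))) && ((!(h != -12 ==> h <= -1)) ==> (d > a[h + 1] - 23 ==> ((a[3] == 9 || 3*d < -30) ==> (a[3] == 1 ==> 3*d > -46)))).
Check whether ((h != -12 ==> h <= -1) ==> (d > store(a, d, -3*d + 3*j + 5)[h + 1] - 21 ==> ((store(a, d, -3*d + 3*j + 5)[3] == 9 || 3*d < -24) ==> (store(a, d, -3*d + 3*j + 5)[3] == 1 ==> 3*d > -40)))) && ((!(h != -12 ==> h <= -1)) ==> (d > a[h + 1] - 23 ==> ((a[3] == 9 || 3*d < -30) ==> (a[3] == 1 ==> 3*d > -49)))) implies it.
Countermodel: at the initial state a = {[-16] = 1, [3] = 1, [15216] = 0, elsewhere 1}, d = -16, h = 15215, j = 0, the precondition holds but the weakest precondition fails.
Answer: invalid


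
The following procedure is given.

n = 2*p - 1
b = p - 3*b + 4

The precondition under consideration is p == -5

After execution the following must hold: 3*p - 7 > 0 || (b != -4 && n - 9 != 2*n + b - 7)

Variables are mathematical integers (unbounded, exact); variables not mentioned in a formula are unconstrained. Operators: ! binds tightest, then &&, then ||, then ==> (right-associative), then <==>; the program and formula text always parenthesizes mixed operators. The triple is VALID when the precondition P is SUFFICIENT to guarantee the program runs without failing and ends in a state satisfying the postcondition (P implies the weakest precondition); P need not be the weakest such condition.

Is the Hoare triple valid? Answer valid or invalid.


Working backward. After the program, the postcondition 3*p - 7 > 0 || (b != -4 && n - 9 != 2*n + b - 7) must hold; in canonical form it is 3*p > 7 || (b != -4 && b + n != -2).
Before b := p - 3*b + 4: 3*p > 7 || (p != 3*b - 8 && n + p != 3*b - 6)
Before n := 2*p - 1: 3*p > 7 || (p != 3*b - 8 && 3*p != 3*b - 5)
The weakest precondition is 3*p > 7 || (p != 3*b - 8 && 3*p != 3*b - 5).
Check whether p == -5 implies it.
Countermodel: at the initial state b = 1, p = -5, the precondition holds but the weakest precondition fails.
Answer: invalid


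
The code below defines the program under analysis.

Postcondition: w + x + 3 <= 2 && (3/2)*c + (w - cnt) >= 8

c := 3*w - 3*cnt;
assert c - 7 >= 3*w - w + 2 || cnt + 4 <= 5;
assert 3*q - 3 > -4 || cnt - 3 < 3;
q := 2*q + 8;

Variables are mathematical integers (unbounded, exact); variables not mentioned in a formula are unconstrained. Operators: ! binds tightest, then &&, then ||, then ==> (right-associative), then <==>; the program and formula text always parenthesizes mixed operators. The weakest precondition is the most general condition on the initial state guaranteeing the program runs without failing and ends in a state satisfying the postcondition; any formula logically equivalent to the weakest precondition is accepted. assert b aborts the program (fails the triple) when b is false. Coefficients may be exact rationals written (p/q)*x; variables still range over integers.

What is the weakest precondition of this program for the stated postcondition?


Working backward. After the program, the postcondition w + x + 3 <= 2 && (3/2)*c + (w - cnt) >= 8 must hold; in canonical form it is w + x <= -1 && (3/2)*c + w >= cnt + 8.
Before q := 2*q + 8: w + x <= -1 && (3/2)*c + w >= cnt + 8
Before assert 3*q - 3 > -4 || cnt - 3 < 3: (3*q > -1 || cnt < 6) && w + x <= -1 && (3/2)*c + w >= cnt + 8
Before assert c - 7 >= 3*w - w + 2 || cnt + 4 <= 5: (c >= 2*w + 9 || cnt <= 1) && (3*q > -1 || cnt < 6) && w + x <= -1 && (3/2)*c + w >= cnt + 8
Before c := 3*w - 3*cnt: (w >= 3*cnt + 9 || cnt <= 1) && (3*q > -1 || cnt < 6) && w + x <= -1 && (11/2)*w >= (11/2)*cnt + 8
Answer: WP = (w >= 3*cnt + 9 || cnt <= 1) && (3*q > -1 || cnt < 6) && w + x <= -1 && (11/2)*w >= (11/2)*cnt + 8


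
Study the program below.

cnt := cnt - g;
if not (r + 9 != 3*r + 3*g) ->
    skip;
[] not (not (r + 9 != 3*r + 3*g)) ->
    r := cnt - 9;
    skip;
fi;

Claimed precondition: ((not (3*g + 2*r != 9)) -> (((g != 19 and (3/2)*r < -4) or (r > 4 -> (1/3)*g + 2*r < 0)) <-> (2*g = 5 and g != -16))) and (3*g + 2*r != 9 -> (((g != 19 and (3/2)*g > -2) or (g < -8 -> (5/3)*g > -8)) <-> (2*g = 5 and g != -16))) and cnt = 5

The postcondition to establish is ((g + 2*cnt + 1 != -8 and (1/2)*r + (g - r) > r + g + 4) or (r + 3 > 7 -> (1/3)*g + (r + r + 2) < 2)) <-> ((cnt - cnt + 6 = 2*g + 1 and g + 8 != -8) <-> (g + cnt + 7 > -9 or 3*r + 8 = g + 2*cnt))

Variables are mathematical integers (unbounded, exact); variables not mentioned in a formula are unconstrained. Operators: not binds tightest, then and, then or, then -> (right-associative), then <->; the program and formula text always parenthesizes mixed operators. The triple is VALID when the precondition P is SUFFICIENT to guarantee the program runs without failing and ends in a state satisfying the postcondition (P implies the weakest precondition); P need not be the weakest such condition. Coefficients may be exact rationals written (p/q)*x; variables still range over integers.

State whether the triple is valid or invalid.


Working backward. After the program, the postcondition ((g + 2*cnt + 1 != -8 and (1/2)*r + (g - r) > r + g + 4) or (r + 3 > 7 -> (1/3)*g + (r + r + 2) < 2)) <-> ((cnt - cnt + 6 = 2*g + 1 and g + 8 != -8) <-> (g + cnt + 7 > -9 or 3*r + 8 = g + 2*cnt)) must hold; in canonical form it is ((2*cnt + g != -9 and (3/2)*r < -4) or (r > 4 -> (1/3)*g + 2*r < 0)) <-> ((2*g = 5 and g != -16) <-> (cnt + g > -16 or 3*r = 2*cnt + g - 8)).
Then branch requires ((2*cnt + g != -9 and (3/2)*r < -4) or (r > 4 -> (1/3)*g + 2*r < 0)) <-> ((2*g = 5 and g != -16) <-> (cnt + g > -16 or 3*r = 2*cnt + g - 8)); else branch requires ((2*cnt + g != -9 and (3/2)*cnt < 19/2) or (cnt > 13 -> 2*cnt + (1/3)*g < 18)) <-> ((2*g = 5 and g != -16) <-> (cnt + g > -16 or cnt = g + 19)).
Before the if: ((not (3*g + 2*r != 9)) -> (((2*cnt + g != -9 and (3/2)*r < -4) or (r > 4 -> (1/3)*g + 2*r < 0)) <-> ((2*g = 5 and g != -16) <-> (cnt + g > -16 or 3*r = 2*cnt + g - 8)))) and (3*g + 2*r != 9 -> (((2*cnt + g != -9 and (3/2)*cnt < 19/2) or (cnt > 13 -> 2*cnt + (1/3)*g < 18)) <-> ((2*g = 5 and g != -16) <-> (cnt + g > -16 or cnt = g + 19))))
Before cnt := cnt - g: ((not (3*g + 2*r != 9)) -> (((2*cnt != g - 9 and (3/2)*r < -4) or (r > 4 -> (1/3)*g + 2*r < 0)) <-> ((2*g = 5 and g != -16) <-> (cnt > -16 or g + 3*r = 2*cnt - 8)))) and (3*g + 2*r != 9 -> (((2*cnt != g - 9 and (3/2)*cnt < (3/2)*g + 19/2) or (cnt > g + 13 -> 2*cnt < (5/3)*g + 18)) <-> ((2*g = 5 and g != -16) <-> (cnt > -16 or cnt = 2*g + 19))))
The weakest precondition is ((not (3*g + 2*r != 9)) -> (((2*cnt != g - 9 and (3/2)*r < -4) or (r > 4 -> (1/3)*g + 2*r < 0)) <-> ((2*g = 5 and g != -16) <-> (cnt > -16 or g + 3*r = 2*cnt - 8)))) and (3*g + 2*r != 9 -> (((2*cnt != g - 9 and (3/2)*cnt < (3/2)*g + 19/2) or (cnt > g + 13 -> 2*cnt < (5/3)*g + 18)) <-> ((2*g = 5 and g != -16) <-> (cnt > -16 or cnt = 2*g + 19)))).
Check whether ((not (3*g + 2*r != 9)) -> (((g != 19 and (3/2)*r < -4) or (r > 4 -> (1/3)*g + 2*r < 0)) <-> (2*g = 5 and g != -16))) and (3*g + 2*r != 9 -> (((g != 19 and (3/2)*g > -2) or (g < -8 -> (5/3)*g > -8)) <-> (2*g = 5 and g != -16))) and cnt = 5 implies it.
Every state satisfying the precondition satisfies the weakest precondition: the implication holds.
Answer: valid
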